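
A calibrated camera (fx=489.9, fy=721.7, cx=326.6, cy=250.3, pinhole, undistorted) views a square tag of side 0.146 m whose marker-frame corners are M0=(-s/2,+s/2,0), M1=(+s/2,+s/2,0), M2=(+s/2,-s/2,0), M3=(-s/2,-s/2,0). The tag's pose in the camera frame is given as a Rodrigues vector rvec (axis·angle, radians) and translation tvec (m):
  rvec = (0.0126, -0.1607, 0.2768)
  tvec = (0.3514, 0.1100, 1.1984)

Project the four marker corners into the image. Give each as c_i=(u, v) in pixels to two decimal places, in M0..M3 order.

c0=(434.89, 347.92) c1=(488.94, 369.66) c2=(504.89, 285.81) c3=(451.21, 262.45)

Intrinsics K: fx=489.9, fy=721.7, cx=326.6, cy=250.3
Marker side s = 0.146 m; corners in marker frame (Z=0):
  M0 = (-0.0730, +0.0730, 0)
  M1 = (+0.0730, +0.0730, 0)
  M2 = (+0.0730, -0.0730, 0)
  M3 = (-0.0730, -0.0730, 0)
rvec = (0.0126, -0.1607, 0.2768), |rvec| = θ = 0.32031 rad = 18.353°
Rodrigues: sinθ=0.31487, 1−cosθ=0.05086; R = I + sinθ·[k]× + (1−cosθ)·[k]×²:
    [+0.94922 -0.27309 -0.15624]
    [+0.27109 +0.96194 -0.03444]
    [+0.15970 -0.00967 +0.98712]
t = (0.3514, 0.1100, 1.1984) m
M0: Pc = R·M0+t = (+0.26217, +0.16043, +1.18604); u = 489.9·(+0.26217)/1.18604 + 326.6 = 434.8916, v = 721.7·(+0.16043)/1.18604 + 250.3 = 347.9225
M1: Pc = R·M1+t = (+0.40076, +0.20001, +1.20935); u = 489.9·(+0.40076)/1.20935 + 326.6 = 488.9437, v = 721.7·(+0.20001)/1.20935 + 250.3 = 369.6597
M2: Pc = R·M2+t = (+0.44063, +0.05957, +1.21076); u = 489.9·(+0.44063)/1.21076 + 326.6 = 504.8875, v = 721.7·(+0.05957)/1.21076 + 250.3 = 285.8066
M3: Pc = R·M3+t = (+0.30204, +0.01999, +1.18745); u = 489.9·(+0.30204)/1.18745 + 326.6 = 451.2126, v = 721.7·(+0.01999)/1.18745 + 250.3 = 262.4489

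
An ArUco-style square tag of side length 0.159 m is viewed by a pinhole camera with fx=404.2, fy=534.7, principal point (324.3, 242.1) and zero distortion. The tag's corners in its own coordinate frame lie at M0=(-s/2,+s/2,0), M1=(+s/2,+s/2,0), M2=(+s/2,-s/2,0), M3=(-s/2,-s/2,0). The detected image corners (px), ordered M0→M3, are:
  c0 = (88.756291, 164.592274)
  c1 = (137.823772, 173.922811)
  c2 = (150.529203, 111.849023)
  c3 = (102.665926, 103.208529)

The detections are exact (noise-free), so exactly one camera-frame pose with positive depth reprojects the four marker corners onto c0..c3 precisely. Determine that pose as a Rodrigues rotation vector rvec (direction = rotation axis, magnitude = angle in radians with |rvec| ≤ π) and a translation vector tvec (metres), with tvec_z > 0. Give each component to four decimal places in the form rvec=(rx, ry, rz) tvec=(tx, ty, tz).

Intrinsics K: fx=404.2, fy=534.7, cx=324.3, cy=242.1
Marker side s = 0.159 m; corners in marker frame (Z=0):
  M0 = (-0.0795, +0.0795, 0)
  M1 = (+0.0795, +0.0795, 0)
  M2 = (+0.0795, -0.0795, 0)
  M3 = (-0.0795, -0.0795, 0)
Detected image corners:
  c0 = (88.756291, 164.592274) px
  c1 = (137.823772, 173.922811) px
  c2 = (150.529203, 111.849023) px
  c3 = (102.665926, 103.208529) px
Planar DLT: solve 8×8 A·h = b for H (H[2,2]=1):
  H  [+299.27774 -103.95847 +119.94500]
  H  [+50.15471 +364.85910 +137.96258]
  H  [-0.04573 -0.16883 +1.00000]
B = K⁻¹H; ‖b₁‖=0.786832, ‖b₂‖=0.786832; λ = 2/(‖b₁‖+‖b₂‖) = 1.270920, sign → tz>0 ⇒ λ=+1.270920
r₁ = λ·B[:,0] = (+0.98765,+0.14553,-0.05812); r₂ = λ·B[:,1] = (-0.15473,+0.96438,-0.21456)
r₃ = r₁×r₂ = (+0.02483,+0.22091,+0.97498); SVD([r₁ r₂ r₃]) → R = UVᵀ:
  R  [+0.98765 -0.15473 +0.02483]
  R  [+0.14553 +0.96438 +0.22091]
  R  [-0.05812 -0.21456 +0.97498]
t = (-0.64255, -0.24752, +1.27092) m
tr R = 2.927002; θ = arccos((tr R − 1)/2) = 0.271011 rad = 15.528°
axis k = ((R−Rᵀ)₃₂, (R−Rᵀ)₁₃, (R−Rᵀ)₂₁) / (2 sinθ) = (-0.813335, +0.154919, +0.560790)
rvec = θ·k = (-0.220422, +0.041985, +0.151980)

rvec=(-0.2204, 0.0420, 0.1520) tvec=(-0.6426, -0.2475, 1.2709)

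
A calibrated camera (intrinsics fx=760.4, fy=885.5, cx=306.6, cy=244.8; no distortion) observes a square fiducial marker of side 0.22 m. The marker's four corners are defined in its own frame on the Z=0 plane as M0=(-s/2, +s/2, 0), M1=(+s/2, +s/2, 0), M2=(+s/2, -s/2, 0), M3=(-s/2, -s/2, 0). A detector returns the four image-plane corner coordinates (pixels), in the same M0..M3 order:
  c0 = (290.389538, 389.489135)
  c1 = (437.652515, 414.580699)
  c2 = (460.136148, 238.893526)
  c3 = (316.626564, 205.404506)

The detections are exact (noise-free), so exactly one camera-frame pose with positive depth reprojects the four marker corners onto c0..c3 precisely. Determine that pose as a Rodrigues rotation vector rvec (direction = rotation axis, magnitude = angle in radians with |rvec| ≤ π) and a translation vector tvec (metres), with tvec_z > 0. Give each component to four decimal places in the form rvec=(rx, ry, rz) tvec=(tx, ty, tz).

rvec=(-0.0647, -0.2510, 0.1745) tvec=(0.1008, 0.0810, 1.0720)

Intrinsics K: fx=760.4, fy=885.5, cx=306.6, cy=244.8
Marker side s = 0.22 m; corners in marker frame (Z=0):
  M0 = (-0.1100, +0.1100, 0)
  M1 = (+0.1100, +0.1100, 0)
  M2 = (+0.1100, -0.1100, 0)
  M3 = (-0.1100, -0.1100, 0)
Detected image corners:
  c0 = (290.389538, 389.489135) px
  c1 = (437.652515, 414.580699) px
  c2 = (460.136148, 238.893526) px
  c3 = (316.626564, 205.404506) px
Planar DLT: solve 8×8 A·h = b for H (H[2,2]=1):
  H  [+745.47603 -140.47152 +378.10827]
  H  [+203.57427 +792.34100 +311.66692]
  H  [+0.22516 -0.07962 +1.00000]
B = K⁻¹H; ‖b₁‖=0.932829, ‖b₂‖=0.932829; λ = 2/(‖b₁‖+‖b₂‖) = 1.072008, sign → tz>0 ⇒ λ=+1.072008
r₁ = λ·B[:,0] = (+0.95365,+0.17972,+0.24137); r₂ = λ·B[:,1] = (-0.16362,+0.98282,-0.08536)
r₃ = r₁×r₂ = (-0.25256,+0.04191,+0.96667); SVD([r₁ r₂ r₃]) → R = UVᵀ:
  R  [+0.95365 -0.16362 -0.25256]
  R  [+0.17972 +0.98282 +0.04191]
  R  [+0.24137 -0.08536 +0.96667]
t = (+0.10081, +0.08095, +1.07201) m
tr R = 2.903142; θ = arccos((tr R − 1)/2) = 0.312490 rad = 17.904°
axis k = ((R−Rᵀ)₃₂, (R−Rᵀ)₁₃, (R−Rᵀ)₂₁) / (2 sinθ) = (-0.206978, -0.803328, +0.558412)
rvec = θ·k = (-0.064679, -0.251032, +0.174498)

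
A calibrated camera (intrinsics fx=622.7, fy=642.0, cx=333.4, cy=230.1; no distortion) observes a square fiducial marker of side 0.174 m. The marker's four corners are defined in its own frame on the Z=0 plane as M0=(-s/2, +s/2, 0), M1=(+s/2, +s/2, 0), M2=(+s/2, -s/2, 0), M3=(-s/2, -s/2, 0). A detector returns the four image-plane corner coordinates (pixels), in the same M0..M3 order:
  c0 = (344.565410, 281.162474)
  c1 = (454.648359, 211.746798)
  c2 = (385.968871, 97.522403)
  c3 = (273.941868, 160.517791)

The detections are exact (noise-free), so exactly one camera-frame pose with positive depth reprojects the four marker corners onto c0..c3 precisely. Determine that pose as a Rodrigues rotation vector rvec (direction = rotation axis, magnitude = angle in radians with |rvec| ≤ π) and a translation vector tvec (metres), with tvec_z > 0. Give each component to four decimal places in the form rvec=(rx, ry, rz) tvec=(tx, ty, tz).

rvec=(-0.1170, -0.2027, -0.5356) tvec=(0.0422, -0.0549, 0.8092)

Intrinsics K: fx=622.7, fy=642.0, cx=333.4, cy=230.1
Marker side s = 0.174 m; corners in marker frame (Z=0):
  M0 = (-0.0870, +0.0870, 0)
  M1 = (+0.0870, +0.0870, 0)
  M2 = (+0.0870, -0.0870, 0)
  M3 = (-0.0870, -0.0870, 0)
Detected image corners:
  c0 = (344.565410, 281.162474) px
  c1 = (454.648359, 211.746798) px
  c2 = (385.968871, 97.522403) px
  c3 = (273.941868, 160.517791) px
Planar DLT: solve 8×8 A·h = b for H (H[2,2]=1):
  H  [+738.24203 +374.16860 +365.88902]
  H  [-328.93181 +661.09315 +186.58416]
  H  [+0.27403 -0.07126 +1.00000]
B = K⁻¹H; ‖b₁‖=1.235743, ‖b₂‖=1.235743; λ = 2/(‖b₁‖+‖b₂‖) = 0.809230, sign → tz>0 ⇒ λ=+0.809230
r₁ = λ·B[:,0] = (+0.84065,-0.49409,+0.22175); r₂ = λ·B[:,1] = (+0.51713,+0.85396,-0.05767)
r₃ = r₁×r₂ = (-0.16088,+0.16315,+0.97340); SVD([r₁ r₂ r₃]) → R = UVᵀ:
  R  [+0.84065 +0.51713 -0.16088]
  R  [-0.49409 +0.85396 +0.16315]
  R  [+0.22175 -0.05767 +0.97340]
t = (+0.04222, -0.05485, +0.80923) m
tr R = 2.668016; θ = arccos((tr R − 1)/2) = 0.584464 rad = 33.487°
axis k = ((R−Rᵀ)₃₂, (R−Rᵀ)₁₃, (R−Rᵀ)₂₁) / (2 sinθ) = (-0.200104, -0.346739, -0.916368)
rvec = θ·k = (-0.116954, -0.202657, -0.535584)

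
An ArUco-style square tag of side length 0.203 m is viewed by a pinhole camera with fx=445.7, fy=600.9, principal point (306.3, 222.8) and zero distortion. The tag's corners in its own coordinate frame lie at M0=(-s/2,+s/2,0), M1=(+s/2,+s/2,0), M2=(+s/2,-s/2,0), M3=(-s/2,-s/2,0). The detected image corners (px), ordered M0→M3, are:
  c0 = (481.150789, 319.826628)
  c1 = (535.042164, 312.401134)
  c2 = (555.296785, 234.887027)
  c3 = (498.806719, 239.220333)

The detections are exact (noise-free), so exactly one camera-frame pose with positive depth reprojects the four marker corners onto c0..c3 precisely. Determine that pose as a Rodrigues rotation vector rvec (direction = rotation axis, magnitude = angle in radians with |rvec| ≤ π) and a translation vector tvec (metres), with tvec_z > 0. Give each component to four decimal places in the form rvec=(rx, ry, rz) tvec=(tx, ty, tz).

rvec=(0.4346, -0.2978, 0.0250) tvec=(0.6380, 0.1229, 1.3438)

Intrinsics K: fx=445.7, fy=600.9, cx=306.3, cy=222.8
Marker side s = 0.203 m; corners in marker frame (Z=0):
  M0 = (-0.1015, +0.1015, 0)
  M1 = (+0.1015, +0.1015, 0)
  M2 = (+0.1015, -0.1015, 0)
  M3 = (-0.1015, -0.1015, 0)
Detected image corners:
  c0 = (481.150789, 319.826628) px
  c1 = (535.042164, 312.401134) px
  c2 = (555.296785, 234.887027) px
  c3 = (498.806719, 239.220333) px
Planar DLT: solve 8×8 A·h = b for H (H[2,2]=1):
  H  [+383.17266 +64.82844 +517.88319]
  H  [+30.38268 +473.90930 +277.74701]
  H  [+0.21542 +0.30594 +1.00000]
B = K⁻¹H; ‖b₁‖=0.744133, ‖b₂‖=0.744132; λ = 2/(‖b₁‖+‖b₂‖) = 1.343847, sign → tz>0 ⇒ λ=+1.343847
r₁ = λ·B[:,0] = (+0.95637,-0.03939,+0.28949); r₂ = λ·B[:,1] = (-0.08708,+0.90741,+0.41113)
r₃ = r₁×r₂ = (-0.27888,-0.41840,+0.86439); SVD([r₁ r₂ r₃]) → R = UVᵀ:
  R  [+0.95637 -0.08708 -0.27888]
  R  [-0.03939 +0.90741 -0.41840]
  R  [+0.28949 +0.41113 +0.86439]
t = (+0.63795, +0.12288, +1.34385) m
tr R = 2.728166; θ = arccos((tr R − 1)/2) = 0.527471 rad = 30.222°
axis k = ((R−Rᵀ)₃₂, (R−Rᵀ)₁₃, (R−Rᵀ)₂₁) / (2 sinθ) = (+0.824010, -0.564591, +0.047369)
rvec = θ·k = (+0.434641, -0.297805, +0.024986)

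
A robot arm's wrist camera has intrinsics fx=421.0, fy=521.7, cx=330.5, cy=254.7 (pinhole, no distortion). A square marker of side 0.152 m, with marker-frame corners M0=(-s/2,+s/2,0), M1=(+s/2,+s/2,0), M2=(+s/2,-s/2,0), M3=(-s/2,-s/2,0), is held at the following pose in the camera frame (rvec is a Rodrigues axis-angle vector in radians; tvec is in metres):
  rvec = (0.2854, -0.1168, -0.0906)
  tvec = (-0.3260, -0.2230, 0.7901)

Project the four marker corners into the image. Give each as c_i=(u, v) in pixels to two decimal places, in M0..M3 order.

c0=(123.33, 162.34) c1=(204.49, 153.87) c2=(191.46, 50.60) c3=(105.40, 57.44)

Intrinsics K: fx=421.0, fy=521.7, cx=330.5, cy=254.7
Marker side s = 0.152 m; corners in marker frame (Z=0):
  M0 = (-0.0760, +0.0760, 0)
  M1 = (+0.0760, +0.0760, 0)
  M2 = (+0.0760, -0.0760, 0)
  M3 = (-0.0760, -0.0760, 0)
rvec = (0.2854, -0.1168, -0.0906), |rvec| = θ = 0.32141 rad = 18.415°
Rodrigues: sinθ=0.31590, 1−cosθ=0.05121; R = I + sinθ·[k]× + (1−cosθ)·[k]×²:
    [+0.98917 +0.07252 -0.12762]
    [-0.10557 +0.95555 -0.27527]
    [+0.10198 +0.28576 +0.95286]
t = (-0.3260, -0.2230, 0.7901) m
M0: Pc = R·M0+t = (-0.39566, -0.14235, +0.80407); u = 421.0·(-0.39566)/0.80407 + 330.5 = 123.3345, v = 521.7·(-0.14235)/0.80407 + 254.7 = 162.3367
M1: Pc = R·M1+t = (-0.24531, -0.15840, +0.81957); u = 421.0·(-0.24531)/0.81957 + 330.5 = 204.4872, v = 521.7·(-0.15840)/0.81957 + 254.7 = 153.8688
M2: Pc = R·M2+t = (-0.25634, -0.30365, +0.77613); u = 421.0·(-0.25634)/0.77613 + 330.5 = 191.4555, v = 521.7·(-0.30365)/0.77613 + 254.7 = 50.5959
M3: Pc = R·M3+t = (-0.40669, -0.28760, +0.76063); u = 421.0·(-0.40669)/0.76063 + 330.5 = 105.4031, v = 521.7·(-0.28760)/0.76063 + 254.7 = 57.4427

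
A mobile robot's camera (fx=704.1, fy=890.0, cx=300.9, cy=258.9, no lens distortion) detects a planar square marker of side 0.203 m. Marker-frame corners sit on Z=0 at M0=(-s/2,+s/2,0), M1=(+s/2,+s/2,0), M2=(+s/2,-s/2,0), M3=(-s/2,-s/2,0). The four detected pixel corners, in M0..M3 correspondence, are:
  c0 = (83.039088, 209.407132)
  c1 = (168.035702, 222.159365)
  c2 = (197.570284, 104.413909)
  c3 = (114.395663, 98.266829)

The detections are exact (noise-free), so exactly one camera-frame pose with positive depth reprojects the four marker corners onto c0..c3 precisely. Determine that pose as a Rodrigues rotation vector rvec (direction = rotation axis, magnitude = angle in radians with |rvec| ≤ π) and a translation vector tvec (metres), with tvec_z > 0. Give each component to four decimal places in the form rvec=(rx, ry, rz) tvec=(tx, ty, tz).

Intrinsics K: fx=704.1, fy=890.0, cx=300.9, cy=258.9
Marker side s = 0.203 m; corners in marker frame (Z=0):
  M0 = (-0.1015, +0.1015, 0)
  M1 = (+0.1015, +0.1015, 0)
  M2 = (+0.1015, -0.1015, 0)
  M3 = (-0.1015, -0.1015, 0)
Detected image corners:
  c0 = (83.039088, 209.407132) px
  c1 = (168.035702, 222.159365) px
  c2 = (197.570284, 104.413909) px
  c3 = (114.395663, 98.266829) px
Planar DLT: solve 8×8 A·h = b for H (H[2,2]=1):
  H  [+376.46840 -178.75847 +139.93324]
  H  [+3.79813 +531.03354 +157.25103]
  H  [-0.26750 -0.20360 +1.00000]
B = K⁻¹H; ‖b₁‖=0.706749, ‖b₂‖=0.706749; λ = 2/(‖b₁‖+‖b₂‖) = 1.414929, sign → tz>0 ⇒ λ=+1.414929
r₁ = λ·B[:,0] = (+0.91829,+0.11614,-0.37850); r₂ = λ·B[:,1] = (-0.23611,+0.92804,-0.28808)
r₃ = r₁×r₂ = (+0.31780,+0.35390,+0.87963); SVD([r₁ r₂ r₃]) → R = UVᵀ:
  R  [+0.91829 -0.23611 +0.31780]
  R  [+0.11614 +0.92804 +0.35390]
  R  [-0.37850 -0.28808 +0.87963]
t = (-0.32347, -0.16160, +1.41493) m
tr R = 2.725961; θ = arccos((tr R − 1)/2) = 0.529657 rad = 30.347°
axis k = ((R−Rᵀ)₃₂, (R−Rᵀ)₁₃, (R−Rᵀ)₂₁) / (2 sinθ) = (-0.635326, +0.689083, +0.348606)
rvec = θ·k = (-0.336505, +0.364977, +0.184642)

rvec=(-0.3365, 0.3650, 0.1846) tvec=(-0.3235, -0.1616, 1.4149)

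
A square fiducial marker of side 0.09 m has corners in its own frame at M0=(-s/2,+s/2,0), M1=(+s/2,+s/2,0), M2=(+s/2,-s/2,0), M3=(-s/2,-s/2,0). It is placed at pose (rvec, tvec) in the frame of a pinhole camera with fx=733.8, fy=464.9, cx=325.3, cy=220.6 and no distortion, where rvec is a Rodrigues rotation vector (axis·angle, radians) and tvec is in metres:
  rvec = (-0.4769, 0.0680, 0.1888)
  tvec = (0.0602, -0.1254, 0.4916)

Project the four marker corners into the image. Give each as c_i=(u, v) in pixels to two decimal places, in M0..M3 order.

c0=(336.47, 129.24) c1=(475.50, 142.08) c2=(489.09, 76.43) c3=(360.69, 65.84)

Intrinsics K: fx=733.8, fy=464.9, cx=325.3, cy=220.6
Marker side s = 0.09 m; corners in marker frame (Z=0):
  M0 = (-0.0450, +0.0450, 0)
  M1 = (+0.0450, +0.0450, 0)
  M2 = (+0.0450, -0.0450, 0)
  M3 = (-0.0450, -0.0450, 0)
rvec = (-0.4769, 0.0680, 0.1888), |rvec| = θ = 0.51740 rad = 29.645°
Rodrigues: sinθ=0.49462, 1−cosθ=0.13089; R = I + sinθ·[k]× + (1−cosθ)·[k]×²:
    [+0.98031 -0.19634 +0.02098]
    [+0.16463 +0.87137 +0.46218]
    [-0.10903 -0.44963 +0.88654]
t = (0.0602, -0.1254, 0.4916) m
M0: Pc = R·M0+t = (+0.00725, -0.09360, +0.47627); u = 733.8·(+0.00725)/0.47627 + 325.3 = 336.4710, v = 464.9·(-0.09360)/0.47627 + 220.6 = 129.2382
M1: Pc = R·M1+t = (+0.09548, -0.07878, +0.46646); u = 733.8·(+0.09548)/0.46646 + 325.3 = 475.4995, v = 464.9·(-0.07878)/0.46646 + 220.6 = 142.0836
M2: Pc = R·M2+t = (+0.11315, -0.15720, +0.50693); u = 733.8·(+0.11315)/0.50693 + 325.3 = 489.0891, v = 464.9·(-0.15720)/0.50693 + 220.6 = 76.4298
M3: Pc = R·M3+t = (+0.02492, -0.17202, +0.51674); u = 733.8·(+0.02492)/0.51674 + 325.3 = 360.6900, v = 464.9·(-0.17202)/0.51674 + 220.6 = 65.8371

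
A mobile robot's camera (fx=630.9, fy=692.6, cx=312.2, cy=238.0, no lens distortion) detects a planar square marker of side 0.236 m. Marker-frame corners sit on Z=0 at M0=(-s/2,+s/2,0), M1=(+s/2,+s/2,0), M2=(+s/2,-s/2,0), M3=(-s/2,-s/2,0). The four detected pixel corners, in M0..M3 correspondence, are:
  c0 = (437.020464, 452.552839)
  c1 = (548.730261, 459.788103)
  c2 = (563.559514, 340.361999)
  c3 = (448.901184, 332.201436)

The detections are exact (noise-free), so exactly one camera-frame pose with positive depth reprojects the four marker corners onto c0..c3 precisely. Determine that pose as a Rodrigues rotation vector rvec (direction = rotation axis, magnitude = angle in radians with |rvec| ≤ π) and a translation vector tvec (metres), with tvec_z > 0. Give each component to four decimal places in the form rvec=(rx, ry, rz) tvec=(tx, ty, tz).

Intrinsics K: fx=630.9, fy=692.6, cx=312.2, cy=238.0
Marker side s = 0.236 m; corners in marker frame (Z=0):
  M0 = (-0.1180, +0.1180, 0)
  M1 = (+0.1180, +0.1180, 0)
  M2 = (+0.1180, -0.1180, 0)
  M3 = (-0.1180, -0.1180, 0)
Detected image corners:
  c0 = (437.020464, 452.552839) px
  c1 = (548.730261, 459.788103) px
  c2 = (563.559514, 340.361999) px
  c3 = (448.901184, 332.201436) px
Planar DLT: solve 8×8 A·h = b for H (H[2,2]=1):
  H  [+492.21006 +0.03384 +499.63329]
  H  [+42.66532 +552.92317 +397.03966]
  H  [+0.02542 +0.11338 +1.00000]
B = K⁻¹H; ‖b₁‖=0.769829, ‖b₂‖=0.769829; λ = 2/(‖b₁‖+‖b₂‖) = 1.298990, sign → tz>0 ⇒ λ=+1.298990
r₁ = λ·B[:,0] = (+0.99709,+0.06867,+0.03302); r₂ = λ·B[:,1] = (-0.07281,+0.98641,+0.14729)
r₃ = r₁×r₂ = (-0.02246,-0.14926,+0.98854); SVD([r₁ r₂ r₃]) → R = UVᵀ:
  R  [+0.99709 -0.07281 -0.02246]
  R  [+0.06867 +0.98641 -0.14926]
  R  [+0.03302 +0.14729 +0.98854]
t = (+0.38592, +0.29828, +1.29899) m
tr R = 2.972045; θ = arccos((tr R − 1)/2) = 0.167392 rad = 9.591°
axis k = ((R−Rᵀ)₃₂, (R−Rᵀ)₁₃, (R−Rᵀ)₂₁) / (2 sinθ) = (+0.889938, -0.166512, +0.424600)
rvec = θ·k = (+0.148968, -0.027873, +0.071074)

rvec=(0.1490, -0.0279, 0.0711) tvec=(0.3859, 0.2983, 1.2990)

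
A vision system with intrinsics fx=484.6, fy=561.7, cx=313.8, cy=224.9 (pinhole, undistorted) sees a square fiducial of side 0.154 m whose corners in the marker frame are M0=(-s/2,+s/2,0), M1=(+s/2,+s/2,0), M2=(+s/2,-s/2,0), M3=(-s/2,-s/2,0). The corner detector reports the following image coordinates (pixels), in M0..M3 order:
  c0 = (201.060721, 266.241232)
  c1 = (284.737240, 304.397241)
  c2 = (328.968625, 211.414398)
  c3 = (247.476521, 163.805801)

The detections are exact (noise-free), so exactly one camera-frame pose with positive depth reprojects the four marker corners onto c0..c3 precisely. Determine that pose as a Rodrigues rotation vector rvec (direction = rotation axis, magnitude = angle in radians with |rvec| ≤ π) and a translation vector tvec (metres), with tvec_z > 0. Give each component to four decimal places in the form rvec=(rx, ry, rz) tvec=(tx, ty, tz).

Intrinsics K: fx=484.6, fy=561.7, cx=313.8, cy=224.9
Marker side s = 0.154 m; corners in marker frame (Z=0):
  M0 = (-0.0770, +0.0770, 0)
  M1 = (+0.0770, +0.0770, 0)
  M2 = (+0.0770, -0.0770, 0)
  M3 = (-0.0770, -0.0770, 0)
Detected image corners:
  c0 = (201.060721, 266.241232) px
  c1 = (284.737240, 304.397241) px
  c2 = (328.968625, 211.414398) px
  c3 = (247.476521, 163.805801) px
Planar DLT: solve 8×8 A·h = b for H (H[2,2]=1):
  H  [+686.91235 -256.97391 +267.12028]
  H  [+412.20383 +666.10380 +237.92526]
  H  [+0.56701 +0.13942 +1.00000]
B = K⁻¹H; ‖b₁‖=1.296744, ‖b₂‖=1.296744; λ = 2/(‖b₁‖+‖b₂‖) = 0.771162, sign → tz>0 ⇒ λ=+0.771162
r₁ = λ·B[:,0] = (+0.80997,+0.39085,+0.43725); r₂ = λ·B[:,1] = (-0.47856,+0.87145,+0.10752)
r₃ = r₁×r₂ = (-0.33902,-0.29634,+0.89289); SVD([r₁ r₂ r₃]) → R = UVᵀ:
  R  [+0.80997 -0.47856 -0.33902]
  R  [+0.39085 +0.87145 -0.29634]
  R  [+0.43725 +0.10752 +0.89289]
t = (-0.07428, +0.01788, +0.77116) m
tr R = 2.574307; θ = arccos((tr R − 1)/2) = 0.664617 rad = 38.080°
axis k = ((R−Rᵀ)₃₂, (R−Rᵀ)₁₃, (R−Rᵀ)₂₁) / (2 sinθ) = (+0.327402, -0.629319, +0.704816)
rvec = θ·k = (+0.217597, -0.418256, +0.468432)

rvec=(0.2176, -0.4183, 0.4684) tvec=(-0.0743, 0.0179, 0.7712)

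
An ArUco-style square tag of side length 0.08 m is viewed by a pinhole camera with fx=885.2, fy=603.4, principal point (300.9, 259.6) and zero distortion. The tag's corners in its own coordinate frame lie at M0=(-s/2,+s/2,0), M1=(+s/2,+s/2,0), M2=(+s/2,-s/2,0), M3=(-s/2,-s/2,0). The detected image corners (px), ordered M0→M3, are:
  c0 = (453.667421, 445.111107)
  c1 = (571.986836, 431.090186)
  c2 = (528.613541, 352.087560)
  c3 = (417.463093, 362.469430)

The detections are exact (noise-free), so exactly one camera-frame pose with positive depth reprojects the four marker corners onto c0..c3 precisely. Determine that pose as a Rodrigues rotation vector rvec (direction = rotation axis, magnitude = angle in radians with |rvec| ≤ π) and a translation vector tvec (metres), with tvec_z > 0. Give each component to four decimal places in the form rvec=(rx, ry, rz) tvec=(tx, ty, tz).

Intrinsics K: fx=885.2, fy=603.4, cx=300.9, cy=259.6
Marker side s = 0.08 m; corners in marker frame (Z=0):
  M0 = (-0.0400, +0.0400, 0)
  M1 = (+0.0400, +0.0400, 0)
  M2 = (+0.0400, -0.0400, 0)
  M3 = (-0.0400, -0.0400, 0)
Detected image corners:
  c0 = (453.667421, 445.111107) px
  c1 = (571.986836, 431.090186) px
  c2 = (528.613541, 352.087560) px
  c3 = (417.463093, 362.469430) px
Planar DLT: solve 8×8 A·h = b for H (H[2,2]=1):
  H  [+1640.92332 +40.84919 +493.16466]
  H  [+16.45940 +640.97584 +396.08691]
  H  [+0.42277 -0.92765 +1.00000]
B = K⁻¹H; ‖b₁‖=1.768280, ‖b₂‖=1.768280; λ = 2/(‖b₁‖+‖b₂‖) = 0.565521, sign → tz>0 ⇒ λ=+0.565521
r₁ = λ·B[:,0] = (+0.96705,-0.08744,+0.23909); r₂ = λ·B[:,1] = (+0.20442,+0.82644,-0.52461)
r₃ = r₁×r₂ = (-0.15172,+0.55620,+0.81708); SVD([r₁ r₂ r₃]) → R = UVᵀ:
  R  [+0.96705 +0.20442 -0.15172]
  R  [-0.08744 +0.82644 +0.55620]
  R  [+0.23909 -0.52461 +0.81708]
t = (+0.12283, +0.12792, +0.56552) m
tr R = 2.610576; θ = arccos((tr R − 1)/2) = 0.634635 rad = 36.362°
axis k = ((R−Rᵀ)₃₂, (R−Rᵀ)₁₃, (R−Rᵀ)₂₁) / (2 sinθ) = (-0.911478, -0.329584, -0.246135)
rvec = θ·k = (-0.578456, -0.209165, -0.156206)

rvec=(-0.5785, -0.2092, -0.1562) tvec=(0.1228, 0.1279, 0.5655)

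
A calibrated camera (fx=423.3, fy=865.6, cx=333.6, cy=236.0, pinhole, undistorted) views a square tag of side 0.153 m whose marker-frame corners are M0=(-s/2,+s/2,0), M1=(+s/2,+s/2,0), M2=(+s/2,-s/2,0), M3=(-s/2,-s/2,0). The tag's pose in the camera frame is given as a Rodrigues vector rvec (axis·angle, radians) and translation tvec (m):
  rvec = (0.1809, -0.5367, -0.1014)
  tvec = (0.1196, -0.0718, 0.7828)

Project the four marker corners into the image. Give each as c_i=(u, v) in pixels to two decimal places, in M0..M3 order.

Intrinsics K: fx=423.3, fy=865.6, cx=333.6, cy=236.0
Marker side s = 0.153 m; corners in marker frame (Z=0):
  M0 = (-0.0765, +0.0765, 0)
  M1 = (+0.0765, +0.0765, 0)
  M2 = (+0.0765, -0.0765, 0)
  M3 = (-0.0765, -0.0765, 0)
rvec = (0.1809, -0.5367, -0.1014), |rvec| = θ = 0.57537 rad = 32.966°
Rodrigues: sinθ=0.54415, 1−cosθ=0.16101; R = I + sinθ·[k]× + (1−cosθ)·[k]×²:
    [+0.85491 +0.04868 -0.51649]
    [-0.14312 +0.97908 -0.14461]
    [+0.49865 +0.19755 +0.84399]
t = (0.1196, -0.0718, 0.7828) m
M0: Pc = R·M0+t = (+0.05792, +0.01405, +0.75977); u = 423.3·(+0.05792)/0.75977 + 333.6 = 365.8718, v = 865.6·(+0.01405)/0.75977 + 236.0 = 252.0052
M1: Pc = R·M1+t = (+0.18872, -0.00785, +0.83606); u = 423.3·(+0.18872)/0.83606 + 333.6 = 429.1517, v = 865.6·(-0.00785)/0.83606 + 236.0 = 227.8741
M2: Pc = R·M2+t = (+0.18128, -0.15765, +0.80583); u = 423.3·(+0.18128)/0.80583 + 333.6 = 428.8235, v = 865.6·(-0.15765)/0.80583 + 236.0 = 66.6595
M3: Pc = R·M3+t = (+0.05048, -0.13575, +0.72954); u = 423.3·(+0.05048)/0.72954 + 333.6 = 362.8876, v = 865.6·(-0.13575)/0.72954 + 236.0 = 74.9309

c0=(365.87, 252.01) c1=(429.15, 227.87) c2=(428.82, 66.66) c3=(362.89, 74.93)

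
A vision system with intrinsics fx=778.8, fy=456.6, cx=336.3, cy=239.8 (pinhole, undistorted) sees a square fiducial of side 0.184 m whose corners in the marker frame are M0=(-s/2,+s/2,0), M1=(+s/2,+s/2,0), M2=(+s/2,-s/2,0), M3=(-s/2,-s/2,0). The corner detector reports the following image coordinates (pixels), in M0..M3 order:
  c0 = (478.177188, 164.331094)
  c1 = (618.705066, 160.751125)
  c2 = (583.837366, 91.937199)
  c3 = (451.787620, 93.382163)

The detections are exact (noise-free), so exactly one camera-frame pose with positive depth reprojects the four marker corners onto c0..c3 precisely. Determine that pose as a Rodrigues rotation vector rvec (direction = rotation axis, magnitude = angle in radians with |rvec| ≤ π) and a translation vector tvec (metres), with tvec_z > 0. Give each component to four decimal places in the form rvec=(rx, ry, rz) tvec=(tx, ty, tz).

rvec=(-0.3895, -0.1379, -0.0961) tvec=(0.2526, -0.2477, 0.9974)

Intrinsics K: fx=778.8, fy=456.6, cx=336.3, cy=239.8
Marker side s = 0.184 m; corners in marker frame (Z=0):
  M0 = (-0.0920, +0.0920, 0)
  M1 = (+0.0920, +0.0920, 0)
  M2 = (+0.0920, -0.0920, 0)
  M3 = (-0.0920, -0.0920, 0)
Detected image corners:
  c0 = (478.177188, 164.331094) px
  c1 = (618.705066, 160.751125) px
  c2 = (583.837366, 91.937199) px
  c3 = (451.787620, 93.382163) px
Planar DLT: solve 8×8 A·h = b for H (H[2,2]=1):
  H  [+821.29468 -31.74677 +533.55918]
  H  [+6.02275 +332.19197 +126.38569]
  H  [+0.15265 -0.37239 +1.00000]
B = K⁻¹H; ‖b₁‖=1.002601, ‖b₂‖=1.002601; λ = 2/(‖b₁‖+‖b₂‖) = 0.997405, sign → tz>0 ⇒ λ=+0.997405
r₁ = λ·B[:,0] = (+0.98608,-0.06681,+0.15226); r₂ = λ·B[:,1] = (+0.11973,+0.92071,-0.37142)
r₃ = r₁×r₂ = (-0.11537,+0.38448,+0.91589); SVD([r₁ r₂ r₃]) → R = UVᵀ:
  R  [+0.98608 +0.11973 -0.11537]
  R  [-0.06681 +0.92071 +0.38448]
  R  [+0.15226 -0.37142 +0.91589]
t = (+0.25263, -0.24774, +0.99741) m
tr R = 2.822687; θ = arccos((tr R − 1)/2) = 0.424260 rad = 24.308°
axis k = ((R−Rᵀ)₃₂, (R−Rᵀ)₁₃, (R−Rᵀ)₂₁) / (2 sinθ) = (-0.918146, -0.325072, -0.226573)
rvec = θ·k = (-0.389533, -0.137915, -0.096126)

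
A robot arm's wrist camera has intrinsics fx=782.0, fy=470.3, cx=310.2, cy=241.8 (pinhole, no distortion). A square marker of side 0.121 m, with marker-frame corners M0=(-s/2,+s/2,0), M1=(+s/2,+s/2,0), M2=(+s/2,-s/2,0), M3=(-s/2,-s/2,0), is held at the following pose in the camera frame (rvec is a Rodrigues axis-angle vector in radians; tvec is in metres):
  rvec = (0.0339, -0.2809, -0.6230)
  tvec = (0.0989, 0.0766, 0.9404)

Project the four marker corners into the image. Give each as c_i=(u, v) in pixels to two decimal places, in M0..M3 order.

Intrinsics K: fx=782.0, fy=470.3, cx=310.2, cy=241.8
Marker side s = 0.121 m; corners in marker frame (Z=0):
  M0 = (-0.0605, +0.0605, 0)
  M1 = (+0.0605, +0.0605, 0)
  M2 = (+0.0605, -0.0605, 0)
  M3 = (-0.0605, -0.0605, 0)
rvec = (0.0339, -0.2809, -0.6230), |rvec| = θ = 0.68424 rad = 39.204°
Rodrigues: sinθ=0.63208, 1−cosθ=0.22510; R = I + sinθ·[k]× + (1−cosθ)·[k]×²:
    [+0.77545 +0.57093 -0.26964]
    [-0.58009 +0.81284 +0.05282]
    [+0.24933 +0.11546 +0.96151]
t = (0.0989, 0.0766, 0.9404) m
M0: Pc = R·M0+t = (+0.08653, +0.16087, +0.93230); u = 782.0·(+0.08653)/0.93230 + 310.2 = 382.7773, v = 470.3·(+0.16087)/0.93230 + 241.8 = 322.9521
M1: Pc = R·M1+t = (+0.18036, +0.09068, +0.96247); u = 782.0·(+0.18036)/0.96247 + 310.2 = 456.7383, v = 470.3·(+0.09068)/0.96247 + 241.8 = 286.1103
M2: Pc = R·M2+t = (+0.11127, -0.00767, +0.94850); u = 782.0·(+0.11127)/0.94850 + 310.2 = 401.9405, v = 470.3·(-0.00767)/0.94850 + 241.8 = 237.9959
M3: Pc = R·M3+t = (+0.01744, +0.06252, +0.91833); u = 782.0·(+0.01744)/0.91833 + 310.2 = 325.0540, v = 470.3·(+0.06252)/0.91833 + 241.8 = 273.8175

c0=(382.78, 322.95) c1=(456.74, 286.11) c2=(401.94, 238.00) c3=(325.05, 273.82)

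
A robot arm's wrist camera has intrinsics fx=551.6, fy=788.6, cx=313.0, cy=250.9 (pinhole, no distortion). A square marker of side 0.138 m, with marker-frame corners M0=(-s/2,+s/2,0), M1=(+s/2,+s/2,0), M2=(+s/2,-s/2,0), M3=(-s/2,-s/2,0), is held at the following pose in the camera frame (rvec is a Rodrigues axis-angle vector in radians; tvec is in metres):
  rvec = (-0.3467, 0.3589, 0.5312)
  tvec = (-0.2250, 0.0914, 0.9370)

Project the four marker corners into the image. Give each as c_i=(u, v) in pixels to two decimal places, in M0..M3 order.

c0=(128.36, 348.62) c1=(185.00, 406.82) c2=(234.21, 306.44) c3=(176.49, 255.96)

Intrinsics K: fx=551.6, fy=788.6, cx=313.0, cy=250.9
Marker side s = 0.138 m; corners in marker frame (Z=0):
  M0 = (-0.0690, +0.0690, 0)
  M1 = (+0.0690, +0.0690, 0)
  M2 = (+0.0690, -0.0690, 0)
  M3 = (-0.0690, -0.0690, 0)
rvec = (-0.3467, 0.3589, 0.5312), |rvec| = θ = 0.72882 rad = 41.759°
Rodrigues: sinθ=0.66599, 1−cosθ=0.25404; R = I + sinθ·[k]× + (1−cosθ)·[k]×²:
    [+0.80345 -0.54492 +0.23988]
    [+0.42590 +0.80756 +0.40799]
    [-0.41604 -0.22563 +0.88091]
t = (-0.2250, 0.0914, 0.9370) m
M0: Pc = R·M0+t = (-0.31804, +0.11773, +0.95014); u = 551.6·(-0.31804)/0.95014 + 313.0 = 128.3646, v = 788.6·(+0.11773)/0.95014 + 250.9 = 348.6182
M1: Pc = R·M1+t = (-0.20716, +0.17651, +0.89272); u = 551.6·(-0.20716)/0.89272 + 313.0 = 184.9983, v = 788.6·(+0.17651)/0.89272 + 250.9 = 406.8212
M2: Pc = R·M2+t = (-0.13196, +0.06507, +0.92386); u = 551.6·(-0.13196)/0.92386 + 313.0 = 234.2103, v = 788.6·(+0.06507)/0.92386 + 250.9 = 306.4389
M3: Pc = R·M3+t = (-0.24284, +0.00629, +0.98128); u = 551.6·(-0.24284)/0.98128 + 313.0 = 176.4942, v = 788.6·(+0.00629)/0.98128 + 250.9 = 255.9560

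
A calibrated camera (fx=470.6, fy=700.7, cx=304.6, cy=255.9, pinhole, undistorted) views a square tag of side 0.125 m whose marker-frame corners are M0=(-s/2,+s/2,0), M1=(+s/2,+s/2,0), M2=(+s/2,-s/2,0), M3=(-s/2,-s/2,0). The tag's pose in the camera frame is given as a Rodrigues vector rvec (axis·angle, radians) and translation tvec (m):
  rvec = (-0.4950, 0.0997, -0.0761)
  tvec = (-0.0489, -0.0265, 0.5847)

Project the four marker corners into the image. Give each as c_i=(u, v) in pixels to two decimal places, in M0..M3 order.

c0=(213.89, 298.96) c1=(318.43, 284.27) c2=(312.38, 155.47) c3=(218.01, 170.74)

Intrinsics K: fx=470.6, fy=700.7, cx=304.6, cy=255.9
Marker side s = 0.125 m; corners in marker frame (Z=0):
  M0 = (-0.0625, +0.0625, 0)
  M1 = (+0.0625, +0.0625, 0)
  M2 = (+0.0625, -0.0625, 0)
  M3 = (-0.0625, -0.0625, 0)
rvec = (-0.4950, 0.0997, -0.0761), |rvec| = θ = 0.51064 rad = 29.258°
Rodrigues: sinθ=0.48874, 1−cosθ=0.12757; R = I + sinθ·[k]× + (1−cosθ)·[k]×²:
    [+0.99230 +0.04869 +0.11385]
    [-0.09698 +0.87729 +0.47005]
    [-0.07699 -0.47748 +0.87526]
t = (-0.0489, -0.0265, 0.5847) m
M0: Pc = R·M0+t = (-0.10788, +0.03439, +0.55967); u = 470.6·(-0.10788)/0.55967 + 304.6 = 213.8923, v = 700.7·(+0.03439)/0.55967 + 255.9 = 298.9585
M1: Pc = R·M1+t = (+0.01616, +0.02227, +0.55005); u = 470.6·(+0.01616)/0.55005 + 304.6 = 318.4278, v = 700.7·(+0.02227)/0.55005 + 255.9 = 284.2691
M2: Pc = R·M2+t = (+0.01008, -0.08739, +0.60973); u = 470.6·(+0.01008)/0.60973 + 304.6 = 312.3767, v = 700.7·(-0.08739)/0.60973 + 255.9 = 155.4693
M3: Pc = R·M3+t = (-0.11396, -0.07527, +0.61935); u = 470.6·(-0.11396)/0.61935 + 304.6 = 218.0089, v = 700.7·(-0.07527)/0.61935 + 255.9 = 170.7446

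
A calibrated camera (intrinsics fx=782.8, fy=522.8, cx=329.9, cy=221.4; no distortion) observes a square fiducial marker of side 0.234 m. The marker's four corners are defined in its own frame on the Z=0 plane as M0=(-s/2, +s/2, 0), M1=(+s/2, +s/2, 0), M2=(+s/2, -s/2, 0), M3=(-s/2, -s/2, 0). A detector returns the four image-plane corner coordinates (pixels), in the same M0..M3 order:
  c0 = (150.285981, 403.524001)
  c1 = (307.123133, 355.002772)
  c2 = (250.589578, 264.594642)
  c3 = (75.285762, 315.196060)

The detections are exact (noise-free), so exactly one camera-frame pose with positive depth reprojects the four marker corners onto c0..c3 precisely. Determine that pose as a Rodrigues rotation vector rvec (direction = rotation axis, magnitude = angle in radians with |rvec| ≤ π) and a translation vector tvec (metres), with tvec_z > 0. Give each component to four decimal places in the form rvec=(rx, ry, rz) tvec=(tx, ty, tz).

rvec=(0.4211, -0.2267, -0.3635) tvec=(-0.1732, 0.2274, 1.0339)

Intrinsics K: fx=782.8, fy=522.8, cx=329.9, cy=221.4
Marker side s = 0.234 m; corners in marker frame (Z=0):
  M0 = (-0.1170, +0.1170, 0)
  M1 = (+0.1170, +0.1170, 0)
  M2 = (+0.1170, -0.1170, 0)
  M3 = (-0.1170, -0.1170, 0)
Detected image corners:
  c0 = (150.285981, 403.524001) px
  c1 = (307.123133, 355.002772) px
  c2 = (250.589578, 264.594642) px
  c3 = (75.285762, 315.196060) px
Planar DLT: solve 8×8 A·h = b for H (H[2,2]=1):
  H  [+734.09688 +363.05717 +198.75132]
  H  [-166.57346 +523.15428 +336.39522]
  H  [+0.13452 +0.42193 +1.00000]
B = K⁻¹H; ‖b₁‖=0.967204, ‖b₂‖=0.967204; λ = 2/(‖b₁‖+‖b₂‖) = 1.033908, sign → tz>0 ⇒ λ=+1.033908
r₁ = λ·B[:,0] = (+0.91097,-0.38832,+0.13908); r₂ = λ·B[:,1] = (+0.29567,+0.84987,+0.43624)
r₃ = r₁×r₂ = (-0.28760,-0.35628,+0.88902); SVD([r₁ r₂ r₃]) → R = UVᵀ:
  R  [+0.91097 +0.29567 -0.28760]
  R  [-0.38832 +0.84987 -0.35628]
  R  [+0.13908 +0.43624 +0.88902]
t = (-0.17322, +0.22742, +1.03391) m
tr R = 2.649852; θ = arccos((tr R − 1)/2) = 0.600725 rad = 34.419°
axis k = ((R−Rᵀ)₃₂, (R−Rᵀ)₁₃, (R−Rᵀ)₂₁) / (2 sinθ) = (+0.701043, -0.377435, -0.605047)
rvec = θ·k = (+0.421134, -0.226734, -0.363467)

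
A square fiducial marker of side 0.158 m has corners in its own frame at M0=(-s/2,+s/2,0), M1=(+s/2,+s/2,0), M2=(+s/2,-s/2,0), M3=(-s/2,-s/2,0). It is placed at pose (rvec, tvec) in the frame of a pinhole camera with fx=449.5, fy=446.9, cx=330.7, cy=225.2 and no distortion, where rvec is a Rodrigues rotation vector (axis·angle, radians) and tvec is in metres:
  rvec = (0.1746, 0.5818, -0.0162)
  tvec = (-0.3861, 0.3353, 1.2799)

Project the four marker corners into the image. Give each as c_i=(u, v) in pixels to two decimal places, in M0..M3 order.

Intrinsics K: fx=449.5, fy=446.9, cx=330.7, cy=225.2
Marker side s = 0.158 m; corners in marker frame (Z=0):
  M0 = (-0.0790, +0.0790, 0)
  M1 = (+0.0790, +0.0790, 0)
  M2 = (+0.0790, -0.0790, 0)
  M3 = (-0.0790, -0.0790, 0)
rvec = (0.1746, 0.5818, -0.0162), |rvec| = θ = 0.60765 rad = 34.816°
Rodrigues: sinθ=0.57094, 1−cosθ=0.17901; R = I + sinθ·[k]× + (1−cosθ)·[k]×²:
    [+0.83577 +0.06447 +0.54528]
    [+0.03403 +0.98509 -0.16862]
    [-0.54802 +0.15948 +0.82112]
t = (-0.3861, 0.3353, 1.2799) m
M0: Pc = R·M0+t = (-0.44703, +0.41043, +1.33579); u = 449.5·(-0.44703)/1.33579 + 330.7 = 180.2715, v = 446.9·(+0.41043)/1.33579 + 225.2 = 362.5140
M1: Pc = R·M1+t = (-0.31498, +0.41581, +1.24921); u = 449.5·(-0.31498)/1.24921 + 330.7 = 217.3608, v = 446.9·(+0.41581)/1.24921 + 225.2 = 373.9551
M2: Pc = R·M2+t = (-0.32517, +0.26017, +1.22401); u = 449.5·(-0.32517)/1.22401 + 330.7 = 211.2868, v = 446.9·(+0.26017)/1.22401 + 225.2 = 320.1897
M3: Pc = R·M3+t = (-0.45722, +0.25479, +1.31059); u = 449.5·(-0.45722)/1.31059 + 330.7 = 173.8858, v = 446.9·(+0.25479)/1.31059 + 225.2 = 312.0808

c0=(180.27, 362.51) c1=(217.36, 373.96) c2=(211.29, 320.19) c3=(173.89, 312.08)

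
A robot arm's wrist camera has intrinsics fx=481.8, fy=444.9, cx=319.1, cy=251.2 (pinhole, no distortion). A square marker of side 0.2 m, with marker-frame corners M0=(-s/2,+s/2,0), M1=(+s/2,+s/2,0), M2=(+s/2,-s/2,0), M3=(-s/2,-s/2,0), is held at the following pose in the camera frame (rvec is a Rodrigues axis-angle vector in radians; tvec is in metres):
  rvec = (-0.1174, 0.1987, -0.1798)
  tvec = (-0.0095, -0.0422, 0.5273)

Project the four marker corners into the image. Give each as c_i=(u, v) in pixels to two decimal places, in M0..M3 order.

Intrinsics K: fx=481.8, fy=444.9, cx=319.1, cy=251.2
Marker side s = 0.2 m; corners in marker frame (Z=0):
  M0 = (-0.1000, +0.1000, 0)
  M1 = (+0.1000, +0.1000, 0)
  M2 = (+0.1000, -0.1000, 0)
  M3 = (-0.1000, -0.1000, 0)
rvec = (-0.1174, 0.1987, -0.1798), |rvec| = θ = 0.29256 rad = 16.763°
Rodrigues: sinθ=0.28841, 1−cosθ=0.04249; R = I + sinθ·[k]× + (1−cosθ)·[k]×²:
    [+0.96435 +0.16567 +0.20636]
    [-0.18883 +0.97711 +0.09800]
    [-0.18540 -0.13347 +0.97356]
t = (-0.0095, -0.0422, 0.5273) m
M0: Pc = R·M0+t = (-0.08937, +0.07439, +0.53249); u = 481.8·(-0.08937)/0.53249 + 319.1 = 238.2393, v = 444.9·(+0.07439)/0.53249 + 251.2 = 313.3561
M1: Pc = R·M1+t = (+0.10350, +0.03663, +0.49541); u = 481.8·(+0.10350)/0.49541 + 319.1 = 419.7575, v = 444.9·(+0.03663)/0.49541 + 251.2 = 284.0935
M2: Pc = R·M2+t = (+0.07037, -0.15879, +0.52211); u = 481.8·(+0.07037)/0.52211 + 319.1 = 384.0360, v = 444.9·(-0.15879)/0.52211 + 251.2 = 115.8882
M3: Pc = R·M3+t = (-0.12250, -0.12103, +0.55919); u = 481.8·(-0.12250)/0.55919 + 319.1 = 213.5516, v = 444.9·(-0.12103)/0.55919 + 251.2 = 154.9076

c0=(238.24, 313.36) c1=(419.76, 284.09) c2=(384.04, 115.89) c3=(213.55, 154.91)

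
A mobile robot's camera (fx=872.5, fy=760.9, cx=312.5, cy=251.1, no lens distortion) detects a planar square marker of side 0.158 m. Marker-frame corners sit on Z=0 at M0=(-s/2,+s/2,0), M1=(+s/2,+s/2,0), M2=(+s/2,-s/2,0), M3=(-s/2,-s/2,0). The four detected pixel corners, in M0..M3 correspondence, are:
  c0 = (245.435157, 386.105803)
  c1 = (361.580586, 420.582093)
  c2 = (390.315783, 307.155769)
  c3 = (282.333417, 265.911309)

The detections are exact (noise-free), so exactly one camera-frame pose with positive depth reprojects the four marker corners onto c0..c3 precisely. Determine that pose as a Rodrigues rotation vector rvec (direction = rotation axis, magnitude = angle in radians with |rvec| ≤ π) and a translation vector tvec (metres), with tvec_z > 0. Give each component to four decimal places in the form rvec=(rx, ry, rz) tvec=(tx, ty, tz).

Intrinsics K: fx=872.5, fy=760.9, cx=312.5, cy=251.1
Marker side s = 0.158 m; corners in marker frame (Z=0):
  M0 = (-0.0790, +0.0790, 0)
  M1 = (+0.0790, +0.0790, 0)
  M2 = (+0.0790, -0.0790, 0)
  M3 = (-0.0790, -0.0790, 0)
Detected image corners:
  c0 = (245.435157, 386.105803) px
  c1 = (361.580586, 420.582093) px
  c2 = (390.315783, 307.155769) px
  c3 = (282.333417, 265.911309) px
Planar DLT: solve 8×8 A·h = b for H (H[2,2]=1):
  H  [+859.41578 -310.06712 +322.42159]
  H  [+402.77458 +627.09851 +344.15346]
  H  [+0.47140 -0.32299 +1.00000]
B = K⁻¹H; ‖b₁‖=1.013928, ‖b₂‖=1.013928; λ = 2/(‖b₁‖+‖b₂‖) = 0.986263, sign → tz>0 ⇒ λ=+0.986263
r₁ = λ·B[:,0] = (+0.80495,+0.36864,+0.46493); r₂ = λ·B[:,1] = (-0.23640,+0.91795,-0.31855)
r₃ = r₁×r₂ = (-0.54421,+0.14651,+0.82606); SVD([r₁ r₂ r₃]) → R = UVᵀ:
  R  [+0.80495 -0.23640 -0.54421]
  R  [+0.36864 +0.91795 +0.14651]
  R  [+0.46493 -0.31855 +0.82606]
t = (+0.01122, +0.12061, +0.98626) m
tr R = 2.548962; θ = arccos((tr R − 1)/2) = 0.684902 rad = 39.242°
axis k = ((R−Rᵀ)₃₂, (R−Rᵀ)₁₃, (R−Rᵀ)₂₁) / (2 sinθ) = (-0.367576, -0.797617, +0.478221)
rvec = θ·k = (-0.251753, -0.546290, +0.327535)

rvec=(-0.2518, -0.5463, 0.3275) tvec=(0.0112, 0.1206, 0.9863)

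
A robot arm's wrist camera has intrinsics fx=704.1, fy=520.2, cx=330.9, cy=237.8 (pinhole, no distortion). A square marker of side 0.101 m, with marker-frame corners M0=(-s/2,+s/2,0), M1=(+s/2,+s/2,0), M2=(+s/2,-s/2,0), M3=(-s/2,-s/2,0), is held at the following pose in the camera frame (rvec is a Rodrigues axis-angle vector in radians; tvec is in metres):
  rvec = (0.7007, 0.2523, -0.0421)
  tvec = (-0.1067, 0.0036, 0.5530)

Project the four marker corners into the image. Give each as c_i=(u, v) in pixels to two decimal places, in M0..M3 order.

c0=(154.74, 272.55) c1=(267.48, 278.27) c2=(242.37, 204.37) c3=(117.28, 201.37)

Intrinsics K: fx=704.1, fy=520.2, cx=330.9, cy=237.8
Marker side s = 0.101 m; corners in marker frame (Z=0):
  M0 = (-0.0505, +0.0505, 0)
  M1 = (+0.0505, +0.0505, 0)
  M2 = (+0.0505, -0.0505, 0)
  M3 = (-0.0505, -0.0505, 0)
rvec = (0.7007, 0.2523, -0.0421), |rvec| = θ = 0.74593 rad = 42.739°
Rodrigues: sinθ=0.67865, 1−cosθ=0.26554; R = I + sinθ·[k]× + (1−cosθ)·[k]×²:
    [+0.96878 +0.12267 +0.21547]
    [+0.04607 +0.76484 -0.64257]
    [-0.24362 +0.63244 +0.73530]
t = (-0.1067, 0.0036, 0.5530) m
M0: Pc = R·M0+t = (-0.14943, +0.03990, +0.59724); u = 704.1·(-0.14943)/0.59724 + 330.9 = 154.7360, v = 520.2·(+0.03990)/0.59724 + 237.8 = 272.5513
M1: Pc = R·M1+t = (-0.05158, +0.04455, +0.57263); u = 704.1·(-0.05158)/0.57263 + 330.9 = 267.4760, v = 520.2·(+0.04455)/0.57263 + 237.8 = 278.2713
M2: Pc = R·M2+t = (-0.06397, -0.03270, +0.50876); u = 704.1·(-0.06397)/0.50876 + 330.9 = 242.3658, v = 520.2·(-0.03270)/0.50876 + 237.8 = 204.3668
M3: Pc = R·M3+t = (-0.16182, -0.03735, +0.53337); u = 704.1·(-0.16182)/0.53337 + 330.9 = 117.2824, v = 520.2·(-0.03735)/0.53337 + 237.8 = 201.3712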